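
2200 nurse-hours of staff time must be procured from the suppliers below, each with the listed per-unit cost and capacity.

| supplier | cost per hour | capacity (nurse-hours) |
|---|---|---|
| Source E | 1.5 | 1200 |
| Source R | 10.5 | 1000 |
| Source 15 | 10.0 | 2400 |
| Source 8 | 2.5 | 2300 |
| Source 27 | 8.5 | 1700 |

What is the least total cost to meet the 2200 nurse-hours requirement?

Use suppliers in increasing cost order.
Source E at 1.5: take all 1200 nurse-hours → 1000 still needed.
Source 8 (2.5): take the remaining 1000 → done.
Source 27, Source 15, Source R: unused.
Cost = 1200×1.5 + 1000×2.5 = 4300.

4300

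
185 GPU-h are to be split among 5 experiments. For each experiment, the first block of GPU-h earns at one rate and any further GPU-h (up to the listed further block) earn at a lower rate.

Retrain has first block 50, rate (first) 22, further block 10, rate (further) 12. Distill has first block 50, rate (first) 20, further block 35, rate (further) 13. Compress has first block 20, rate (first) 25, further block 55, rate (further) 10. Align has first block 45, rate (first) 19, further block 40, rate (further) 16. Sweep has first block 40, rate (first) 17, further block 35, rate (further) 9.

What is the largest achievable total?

Order all 10 blocks by rate: Compress/first 25 > Retrain/first 22 > Distill/first 20 > Align/first 19 > Sweep/first 17 > Align/second 16 > Distill/second 13 > Retrain/second 12 > Compress/second 10 > Sweep/second 9.
Fill Compress first block (20 at 25) ; 165 left.
Retrain first at 22: fill all 50 ; 115 left.
Fill Distill first block (50 at 20) ; 65 left.
Fill Align first block (45 at 19) ; 20 left.
Sweep/first: +20 of 40 at 17; pool empty.
Total = 25×20 + 22×50 + 20×50 + 19×45 + 17×20 = 3795.

3795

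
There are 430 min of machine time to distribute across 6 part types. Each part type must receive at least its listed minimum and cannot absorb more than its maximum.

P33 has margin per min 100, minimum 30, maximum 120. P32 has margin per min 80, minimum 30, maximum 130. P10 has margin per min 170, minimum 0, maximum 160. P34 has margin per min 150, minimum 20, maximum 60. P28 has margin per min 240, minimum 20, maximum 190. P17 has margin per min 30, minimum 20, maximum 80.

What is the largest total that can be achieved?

78400

Meeting every minimum uses 30+30+0+20+20+20 = 120 min, leaving 310.
Rank by margin per min: P28 240 > P10 170 > P34 150 > P33 100 > P32 80 > P17 30.
Give P28 170 more to hit its cap of 190 → 140 left.
P10: +140 (room for 160) → 140. Pool exhausted.
Total = 100×30 + 80×30 + 170×140 + 150×20 + 240×190 + 30×20 = 78400.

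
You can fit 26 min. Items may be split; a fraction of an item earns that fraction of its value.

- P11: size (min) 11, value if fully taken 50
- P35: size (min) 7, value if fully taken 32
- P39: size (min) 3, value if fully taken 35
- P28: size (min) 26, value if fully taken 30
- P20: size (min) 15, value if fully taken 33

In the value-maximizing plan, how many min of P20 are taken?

Rank by value-to-size ratio: P39 35/3≈11.7, P35 32/7≈4.57, P11 50/11≈4.55, P20 33/15≈2.2, P28 30/26≈1.15.
P39: take in full, 3 min for value 35 — 23 left.
All 7 min of P35 fit (value 32) — 16 remain.
Take all of P11 (11 min, value 50) — 5 min left.
Only 5 min remain; take 5/15 of P20 for value 33×5/15 = 11.

5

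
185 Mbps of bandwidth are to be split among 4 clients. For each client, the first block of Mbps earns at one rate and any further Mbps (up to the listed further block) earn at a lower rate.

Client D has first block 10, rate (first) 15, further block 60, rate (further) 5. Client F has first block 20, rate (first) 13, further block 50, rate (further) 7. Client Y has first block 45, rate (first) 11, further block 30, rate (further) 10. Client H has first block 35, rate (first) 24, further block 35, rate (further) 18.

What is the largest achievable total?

2745

Rank every tier by rate: Client H/tier1 24 > Client H/tier2 18 > Client D/tier1 15 > Client F/tier1 13 > Client Y/tier1 11 > Client Y/tier2 10 > Client F/tier2 7 > Client D/tier2 5.
Client H tier1 at 24: fill all 35 → 150 left.
Client H tier2 at 18: fill all 35 → 115 left.
Fill Client D tier1 block (10 at 15) → 105 left.
Fill Client F tier1 block (20 at 13) → 85 left.
Client Y tier1 at 11: fill all 45 → 40 left.
Client Y/tier2 (10): +30 → 10 left.
Client F/tier2: +10 of 50 at 7; pool empty.
Total = 24×35 + 18×35 + 15×10 + 13×20 + 11×45 + 10×30 + 7×10 = 2745.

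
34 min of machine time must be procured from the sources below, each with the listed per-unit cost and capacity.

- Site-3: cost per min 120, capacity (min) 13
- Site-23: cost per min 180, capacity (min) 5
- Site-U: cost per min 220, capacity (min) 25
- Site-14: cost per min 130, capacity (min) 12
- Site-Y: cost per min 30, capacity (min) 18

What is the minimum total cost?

2490

Use sources in increasing cost order.
Site-Y (30): use full 18 — 16 min to go.
Site-3 at 120: take all 13 min — 3 still needed.
Take 3 from Site-14 at 130 to finish.
Site-23, Site-U: unused.
Cost = 18×30 + 13×120 + 3×130 = 2490.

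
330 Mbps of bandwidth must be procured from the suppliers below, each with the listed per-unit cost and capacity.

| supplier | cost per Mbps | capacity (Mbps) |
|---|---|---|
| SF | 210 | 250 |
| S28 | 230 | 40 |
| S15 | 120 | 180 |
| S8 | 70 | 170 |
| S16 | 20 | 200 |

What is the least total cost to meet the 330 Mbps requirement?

13100

Use suppliers in increasing cost order.
Take 200 from S16 at 20 ; need 130 more.
S8 (70): take the remaining 130 ; done.
S15, SF, S28: unused.
Cost = 200×20 + 130×70 = 13100.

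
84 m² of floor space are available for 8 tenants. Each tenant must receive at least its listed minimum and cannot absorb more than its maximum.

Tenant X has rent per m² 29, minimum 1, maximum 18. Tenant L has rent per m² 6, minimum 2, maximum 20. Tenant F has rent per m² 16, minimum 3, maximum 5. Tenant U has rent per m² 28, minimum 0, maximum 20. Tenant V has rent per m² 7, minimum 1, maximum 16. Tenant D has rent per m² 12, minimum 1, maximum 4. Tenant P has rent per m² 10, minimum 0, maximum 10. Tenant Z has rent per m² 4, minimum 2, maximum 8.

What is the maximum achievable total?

Meeting every minimum uses 1+2+3+0+1+1+0+2 = 10 m², leaving 74.
Highest rent per m² first: Tenant X 29 > Tenant U 28 > Tenant F 16 > Tenant D 12 > Tenant P 10 > Tenant V 7 > Tenant L 6 > Tenant Z 4.
Tenant X takes 17 more to reach its cap of 18 → 57 left.
Tenant U takes 20 more to reach its cap of 20 → 37 left.
Tenant F: +2 to 5 (cap) → 35 left.
Give Tenant D 3 more to hit its cap of 4 → 32 left.
Tenant P: +10 to 10 (cap) → 22 left.
Tenant V: +15 to 16 (cap) → 7 left.
Tenant L: +7 (room for 18) → 9. Pool exhausted.
Total = 29×18 + 6×9 + 16×5 + 28×20 + 7×16 + 12×4 + 10×10 + 4×2 = 1484.

1484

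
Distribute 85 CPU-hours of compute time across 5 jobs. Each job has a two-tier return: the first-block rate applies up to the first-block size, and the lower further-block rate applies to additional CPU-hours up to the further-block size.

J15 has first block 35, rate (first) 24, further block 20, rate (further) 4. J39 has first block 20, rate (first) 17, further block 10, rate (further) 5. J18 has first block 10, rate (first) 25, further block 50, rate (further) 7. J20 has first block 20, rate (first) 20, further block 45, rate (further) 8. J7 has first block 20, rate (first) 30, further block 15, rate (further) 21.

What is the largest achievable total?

Treat each block as its own option and order by rate: J7/first 30 > J18/first 25 > J15/first 24 > J7/second 21 > J20/first 20 > J39/first 17 > J20/second 8 > J18/second 7 > J39/second 5 > J15/second 4.
Fill J7 first block (20 at 30) ; 65 left.
J18 first at 25: fill all 10 ; 55 left.
Fill J15 first block (35 at 24) ; 20 left.
Fill J7 second block (15 at 21) ; 5 left.
J20/first: +5 of 20 at 20; pool empty.
Total = 30×20 + 25×10 + 24×35 + 21×15 + 20×5 = 2105.

2105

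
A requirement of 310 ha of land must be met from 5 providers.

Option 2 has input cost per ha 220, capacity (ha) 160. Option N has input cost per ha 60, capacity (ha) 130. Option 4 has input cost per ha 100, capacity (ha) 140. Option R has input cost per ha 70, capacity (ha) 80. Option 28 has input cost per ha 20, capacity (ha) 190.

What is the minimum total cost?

11000

Use providers in increasing cost order.
Option 28 at 20: take all 190 ha ; 120 still needed.
Option N (60): take the remaining 120 ; done.
Option R, Option 4, Option 2: unused.
Cost = 190×20 + 120×60 = 11000.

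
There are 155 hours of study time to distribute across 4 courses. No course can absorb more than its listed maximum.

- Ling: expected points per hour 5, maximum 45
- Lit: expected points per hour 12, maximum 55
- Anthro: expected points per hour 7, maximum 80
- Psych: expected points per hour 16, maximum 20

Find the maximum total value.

Order the courses by expected points per hour: Psych 16 > Lit 12 > Anthro 7 > Ling 5.
Give Psych 20 to hit its cap of 20 → 135 left.
Lit takes 55 to reach its cap of 55 → 80 left.
Anthro: +80 to 80 (cap) → 0 left.
Total = 12×55 + 7×80 + 16×20 = 1540.

1540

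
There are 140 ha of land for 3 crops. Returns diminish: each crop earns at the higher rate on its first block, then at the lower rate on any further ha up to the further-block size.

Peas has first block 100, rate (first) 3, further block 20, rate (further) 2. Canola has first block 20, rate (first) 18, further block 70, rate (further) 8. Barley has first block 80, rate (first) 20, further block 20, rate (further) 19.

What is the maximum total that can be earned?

Order all 6 blocks by rate: Barley/first 20 > Barley/second 19 > Canola/first 18 > Canola/second 8 > Peas/first 3 > Peas/second 2.
Barley first at 20: fill all 80 — 60 left.
Barley/second (19): +20 — 40 left.
Fill Canola first block (20 at 18) — 20 left.
20 remain; put them into Canola second at 8.
Total = 20×80 + 19×20 + 18×20 + 8×20 = 2500.

2500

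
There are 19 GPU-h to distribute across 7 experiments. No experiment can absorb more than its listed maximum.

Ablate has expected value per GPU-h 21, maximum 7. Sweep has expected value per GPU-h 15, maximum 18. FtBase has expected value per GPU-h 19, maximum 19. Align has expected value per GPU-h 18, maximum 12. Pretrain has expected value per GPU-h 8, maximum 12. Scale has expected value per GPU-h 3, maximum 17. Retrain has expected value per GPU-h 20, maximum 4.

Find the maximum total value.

379

Rank by expected value per GPU-h: Ablate 21 > Retrain 20 > FtBase 19 > Align 18 > Sweep 15 > Pretrain 8 > Scale 3.
Give Ablate 7 to hit its cap of 7 → 12 left.
Retrain takes 4 to reach its cap of 4 → 8 left.
Only 8 left; FtBase takes them to reach 8.
Total = 21×7 + 19×8 + 20×4 = 379.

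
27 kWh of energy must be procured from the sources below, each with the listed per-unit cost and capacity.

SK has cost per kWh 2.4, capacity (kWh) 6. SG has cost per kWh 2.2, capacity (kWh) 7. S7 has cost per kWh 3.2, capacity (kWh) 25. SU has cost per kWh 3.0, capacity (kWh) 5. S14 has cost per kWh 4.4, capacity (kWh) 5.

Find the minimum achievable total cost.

Cheapest first:
SG (2.2): use full 7 → 20 kWh to go.
SK (2.4): use full 6 → 14 kWh to go.
SU at 3.0: take all 5 kWh → 9 still needed.
Take 9 from S7 at 3.2 to finish.
S14: unused.
Cost = 7×2.2 + 6×2.4 + 5×3.0 + 9×3.2 = 73.6.

73.6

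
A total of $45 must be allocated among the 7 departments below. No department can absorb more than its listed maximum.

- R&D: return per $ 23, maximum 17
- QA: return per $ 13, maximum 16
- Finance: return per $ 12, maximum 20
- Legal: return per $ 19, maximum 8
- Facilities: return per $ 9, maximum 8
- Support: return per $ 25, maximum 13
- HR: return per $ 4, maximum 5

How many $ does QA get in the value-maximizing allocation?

Highest return per $ first: Support 25 > R&D 23 > Legal 19 > QA 13 > Finance 12 > Facilities 9 > HR 4.
Support takes 13 to reach its cap of 13 ; 32 left.
R&D takes 17 to reach its cap of 17 ; 15 left.
Give Legal 8 to hit its cap of 8 ; 7 left.
Only 7 left; QA takes them to reach 7.

7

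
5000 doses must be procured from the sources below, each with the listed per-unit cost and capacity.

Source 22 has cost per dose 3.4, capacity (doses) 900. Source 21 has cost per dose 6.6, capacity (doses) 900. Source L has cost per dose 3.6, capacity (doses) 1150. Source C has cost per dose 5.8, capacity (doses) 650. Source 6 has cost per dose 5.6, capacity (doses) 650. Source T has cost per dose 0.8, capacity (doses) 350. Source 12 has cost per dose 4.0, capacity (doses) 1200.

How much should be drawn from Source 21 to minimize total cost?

100

Cheapest first:
Take 350 from Source T at 0.8 → need 4650 more.
Source 22 (3.4): use full 900 → 3750 doses to go.
Take 1150 from Source L at 3.6 → need 2600 more.
Source 12 (4.0): use full 1200 → 1400 doses to go.
Take 650 from Source 6 at 5.6 → need 750 more.
Take 650 from Source C at 5.8 → need 100 more.
Source 21 (6.6): take the remaining 100 → done.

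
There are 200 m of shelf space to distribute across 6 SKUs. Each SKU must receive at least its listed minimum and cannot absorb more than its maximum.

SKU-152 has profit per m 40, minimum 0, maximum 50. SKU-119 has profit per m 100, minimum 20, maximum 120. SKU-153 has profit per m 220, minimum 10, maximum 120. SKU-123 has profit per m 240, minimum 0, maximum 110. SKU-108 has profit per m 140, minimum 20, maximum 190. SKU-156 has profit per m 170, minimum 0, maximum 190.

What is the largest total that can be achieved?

42200

Meeting every minimum uses 0+20+10+0+20+0 = 50 m, leaving 150.
Highest profit per m first: SKU-123 240 > SKU-153 220 > SKU-156 170 > SKU-108 140 > SKU-119 100 > SKU-152 40.
SKU-123 takes 110 more to reach its cap of 110 ; 40 left.
Only 40 left; SKU-153 takes them to reach 50.
Total = 100×20 + 220×50 + 240×110 + 140×20 = 42200.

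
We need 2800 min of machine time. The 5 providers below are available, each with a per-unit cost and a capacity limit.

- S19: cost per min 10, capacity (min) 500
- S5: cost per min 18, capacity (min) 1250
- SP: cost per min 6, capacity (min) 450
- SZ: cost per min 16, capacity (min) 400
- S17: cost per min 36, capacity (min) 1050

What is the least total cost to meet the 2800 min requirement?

Fill from the cheapest provider first.
Take 450 from SP at 6 — need 2350 more.
S19 at 10: take all 500 min — 1850 still needed.
Take 400 from SZ at 16 — need 1450 more.
Take 1250 from S5 at 18 — need 200 more.
S17 (36): take the remaining 200 — done.
Cost = 450×6 + 500×10 + 400×16 + 1250×18 + 200×36 = 43800.

43800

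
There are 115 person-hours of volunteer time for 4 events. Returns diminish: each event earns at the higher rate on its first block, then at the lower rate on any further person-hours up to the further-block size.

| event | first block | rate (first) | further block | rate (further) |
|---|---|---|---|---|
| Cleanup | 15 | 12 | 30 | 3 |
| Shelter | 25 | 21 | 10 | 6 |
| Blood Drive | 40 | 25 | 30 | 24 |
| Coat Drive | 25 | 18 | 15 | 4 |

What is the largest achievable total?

2605

Treat each block as its own option and order by rate: Blood Drive/T1 25 > Blood Drive/T2 24 > Shelter/T1 21 > Coat Drive/T1 18 > Cleanup/T1 12 > Shelter/T2 6 > Coat Drive/T2 4 > Cleanup/T2 3.
Blood Drive T1 at 25: fill all 40 — 75 left.
Blood Drive T2 at 24: fill all 30 — 45 left.
Shelter T1 at 21: fill all 25 — 20 left.
Coat Drive T1 at 18: only 20 left, fill 20.
Total = 25×40 + 24×30 + 21×25 + 18×20 = 2605.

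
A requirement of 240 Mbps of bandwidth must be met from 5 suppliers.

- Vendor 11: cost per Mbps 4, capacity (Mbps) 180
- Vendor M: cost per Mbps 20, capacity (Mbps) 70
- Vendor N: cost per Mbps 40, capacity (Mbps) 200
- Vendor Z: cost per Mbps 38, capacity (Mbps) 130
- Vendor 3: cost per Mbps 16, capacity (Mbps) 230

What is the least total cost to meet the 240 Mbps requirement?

Fill from the cheapest supplier first.
Take 180 from Vendor 11 at 4 — need 60 more.
Take 60 from Vendor 3 at 16 to finish.
Vendor M, Vendor Z, Vendor N: unused.
Cost = 180×4 + 60×16 = 1680.

1680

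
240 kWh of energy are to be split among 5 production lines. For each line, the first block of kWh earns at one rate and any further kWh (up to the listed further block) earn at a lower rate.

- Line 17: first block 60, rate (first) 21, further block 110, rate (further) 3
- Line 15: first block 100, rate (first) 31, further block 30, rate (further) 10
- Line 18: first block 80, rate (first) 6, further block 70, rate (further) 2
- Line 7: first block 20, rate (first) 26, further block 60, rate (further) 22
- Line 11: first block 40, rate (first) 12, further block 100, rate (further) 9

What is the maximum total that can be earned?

6200

Order all 10 blocks by rate: Line 15/first 31 > Line 7/first 26 > Line 7/second 22 > Line 17/first 21 > Line 11/first 12 > Line 15/second 10 > Line 11/second 9 > Line 18/first 6 > Line 17/second 3 > Line 18/second 2.
Fill Line 15 first block (100 at 31) → 140 left.
Line 7/first (26): +20 → 120 left.
Line 7/second (22): +60 → 60 left.
Line 17 first at 21: fill all 60 → 0 left.
Total = 31×100 + 26×20 + 22×60 + 21×60 = 6200.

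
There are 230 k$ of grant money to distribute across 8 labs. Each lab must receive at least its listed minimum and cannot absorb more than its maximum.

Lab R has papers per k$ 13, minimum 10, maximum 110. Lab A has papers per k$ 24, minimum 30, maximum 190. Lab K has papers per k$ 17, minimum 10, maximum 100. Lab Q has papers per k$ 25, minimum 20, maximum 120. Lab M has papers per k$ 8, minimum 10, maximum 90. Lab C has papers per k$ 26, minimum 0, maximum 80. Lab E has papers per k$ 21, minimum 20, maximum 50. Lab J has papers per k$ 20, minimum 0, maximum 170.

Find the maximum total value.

5350

Meeting every minimum uses 10+30+10+20+10+0+20+0 = 100 k$, leaving 130.
Order the labs by papers per k$: Lab C 26 > Lab Q 25 > Lab A 24 > Lab E 21 > Lab J 20 > Lab K 17 > Lab R 13 > Lab M 8.
Give Lab C 80 more to hit its cap of 80 ; 50 left.
Lab Q: +50 (room for 100) → 70. Pool exhausted.
Total = 13×10 + 24×30 + 17×10 + 25×70 + 8×10 + 26×80 + 21×20 = 5350.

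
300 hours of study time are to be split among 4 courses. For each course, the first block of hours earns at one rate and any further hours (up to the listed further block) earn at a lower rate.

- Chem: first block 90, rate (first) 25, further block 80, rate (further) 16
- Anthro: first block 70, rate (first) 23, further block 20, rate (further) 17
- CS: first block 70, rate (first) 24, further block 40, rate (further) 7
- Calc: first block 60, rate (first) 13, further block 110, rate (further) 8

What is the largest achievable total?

6680

Order all 8 blocks by rate: Chem/first 25 > CS/first 24 > Anthro/first 23 > Anthro/second 17 > Chem/second 16 > Calc/first 13 > Calc/second 8 > CS/second 7.
Chem/first (25): +90 — 210 left.
CS first at 24: fill all 70 — 140 left.
Anthro first at 23: fill all 70 — 70 left.
Anthro/second (17): +20 — 50 left.
50 remain; put them into Chem second at 16.
Total = 25×90 + 24×70 + 23×70 + 17×20 + 16×50 = 6680.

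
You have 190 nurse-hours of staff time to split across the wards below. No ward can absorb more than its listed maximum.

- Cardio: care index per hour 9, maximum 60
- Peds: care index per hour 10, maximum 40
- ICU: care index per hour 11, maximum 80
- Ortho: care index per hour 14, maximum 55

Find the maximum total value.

2185

Highest care index per hour first: Ortho 14 > ICU 11 > Peds 10 > Cardio 9.
Ortho: +55 to 55 (cap) ; 135 left.
Give ICU 80 to hit its cap of 80 ; 55 left.
Peds: +40 to 40 (cap) ; 15 left.
Only 15 left; Cardio takes them to reach 15.
Total = 9×15 + 10×40 + 11×80 + 14×55 = 2185.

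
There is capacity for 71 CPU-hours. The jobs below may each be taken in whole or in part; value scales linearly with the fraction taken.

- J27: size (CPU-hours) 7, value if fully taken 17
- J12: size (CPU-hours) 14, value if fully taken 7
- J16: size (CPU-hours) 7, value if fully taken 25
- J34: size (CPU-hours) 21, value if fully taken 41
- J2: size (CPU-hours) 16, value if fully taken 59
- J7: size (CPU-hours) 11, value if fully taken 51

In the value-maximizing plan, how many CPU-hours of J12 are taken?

9

Best value per unit of size first: J7 51/11≈4.64, J2 59/16≈3.69, J16 25/7≈3.57, J27 17/7≈2.43, J34 41/21≈1.95, J12 7/14≈0.5.
Take all of J7 (11 CPU-hours, value 51) → 60 CPU-hours left.
J2: take in full, 16 CPU-hours for value 59 → 44 left.
Take all of J16 (7 CPU-hours, value 25) → 37 CPU-hours left.
All 7 CPU-hours of J27 fit (value 17) → 30 remain.
J34: take in full, 21 CPU-hours for value 41 → 9 left.
Fill the last 9 CPU-hours with part of J12: 9/14 of it earns 4.5.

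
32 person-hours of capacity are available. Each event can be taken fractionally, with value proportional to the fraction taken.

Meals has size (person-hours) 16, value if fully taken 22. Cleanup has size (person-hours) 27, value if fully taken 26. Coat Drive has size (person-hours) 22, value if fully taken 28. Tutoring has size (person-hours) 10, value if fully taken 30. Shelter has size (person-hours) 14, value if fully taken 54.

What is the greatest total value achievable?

95

Rank by value-to-size ratio: Shelter 54/14≈3.86, Tutoring 30/10≈3, Meals 22/16≈1.38, Coat Drive 28/22≈1.27, Cleanup 26/27≈0.963.
All 14 person-hours of Shelter fit (value 54) — 18 remain.
All 10 person-hours of Tutoring fit (value 30) — 8 remain.
Fill the last 8 person-hours with part of Meals: 8/16 of it earns 11.
Total value = 95.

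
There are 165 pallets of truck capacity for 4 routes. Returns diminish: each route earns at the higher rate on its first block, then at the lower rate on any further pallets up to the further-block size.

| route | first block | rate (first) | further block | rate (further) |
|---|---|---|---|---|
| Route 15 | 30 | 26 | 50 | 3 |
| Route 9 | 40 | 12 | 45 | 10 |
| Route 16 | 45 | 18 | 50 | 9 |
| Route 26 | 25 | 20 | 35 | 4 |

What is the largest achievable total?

2820

Treat each block as its own option and order by rate: Route 15/first 26 > Route 26/first 20 > Route 16/first 18 > Route 9/first 12 > Route 9/second 10 > Route 16/second 9 > Route 26/second 4 > Route 15/second 3.
Route 15 first at 26: fill all 30 ; 135 left.
Route 26/first (20): +25 ; 110 left.
Route 16/first (18): +45 ; 65 left.
Fill Route 9 first block (40 at 12) ; 25 left.
Route 9/second: +25 of 45 at 10; pool empty.
Total = 26×30 + 20×25 + 18×45 + 12×40 + 10×25 = 2820.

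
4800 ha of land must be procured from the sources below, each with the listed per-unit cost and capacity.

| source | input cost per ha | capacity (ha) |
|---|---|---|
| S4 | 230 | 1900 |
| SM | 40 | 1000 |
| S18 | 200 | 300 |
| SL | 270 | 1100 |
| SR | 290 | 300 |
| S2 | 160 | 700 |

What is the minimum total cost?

Fill from the cheapest source first.
Take 1000 from SM at 40 — need 3800 more.
S2 at 160: take all 700 ha — 3100 still needed.
Take 300 from S18 at 200 — need 2800 more.
S4 at 230: take all 1900 ha — 900 still needed.
SL at 270: take 900 of its 1100 — requirement met.
SR: unused.
Cost = 1000×40 + 700×160 + 300×200 + 1900×230 + 900×270 = 892000.

892000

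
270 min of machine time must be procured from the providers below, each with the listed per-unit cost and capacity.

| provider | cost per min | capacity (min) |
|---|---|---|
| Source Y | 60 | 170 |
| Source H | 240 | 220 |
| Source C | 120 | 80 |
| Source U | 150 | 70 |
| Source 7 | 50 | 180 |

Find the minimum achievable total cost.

Fill from the cheapest provider first.
Source 7 at 50: take all 180 min ; 90 still needed.
Source Y (60): take the remaining 90 ; done.
Source C, Source U, Source H: unused.
Cost = 180×50 + 90×60 = 14400.

14400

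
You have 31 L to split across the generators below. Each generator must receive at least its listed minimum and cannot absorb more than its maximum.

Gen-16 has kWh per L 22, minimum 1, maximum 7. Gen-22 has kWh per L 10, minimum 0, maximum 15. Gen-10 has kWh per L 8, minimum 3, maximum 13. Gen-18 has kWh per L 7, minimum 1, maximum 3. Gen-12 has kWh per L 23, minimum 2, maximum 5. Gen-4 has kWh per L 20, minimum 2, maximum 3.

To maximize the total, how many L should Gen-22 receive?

Meeting every minimum uses 1+0+3+1+2+2 = 9 L, leaving 22.
Highest kWh per L first: Gen-12 23 > Gen-16 22 > Gen-4 20 > Gen-22 10 > Gen-10 8 > Gen-18 7.
Gen-12: +3 to 5 (cap) ; 19 left.
Give Gen-16 6 more to hit its cap of 7 ; 13 left.
Give Gen-4 1 more to hit its cap of 3 ; 12 left.
Gen-22 has room for 15 more but only 12 remain, so it gets 12.

12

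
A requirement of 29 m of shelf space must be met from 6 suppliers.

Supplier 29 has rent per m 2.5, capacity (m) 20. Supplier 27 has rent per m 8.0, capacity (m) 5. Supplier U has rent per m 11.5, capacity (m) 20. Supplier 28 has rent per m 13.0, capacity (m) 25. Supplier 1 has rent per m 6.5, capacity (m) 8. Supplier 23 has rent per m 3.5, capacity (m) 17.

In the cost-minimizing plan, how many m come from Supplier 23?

Cheapest first:
Take 20 from Supplier 29 at 2.5 ; need 9 more.
Supplier 23 (3.5): take the remaining 9 ; done.
Supplier 1, Supplier 27, Supplier U, Supplier 28: unused.

9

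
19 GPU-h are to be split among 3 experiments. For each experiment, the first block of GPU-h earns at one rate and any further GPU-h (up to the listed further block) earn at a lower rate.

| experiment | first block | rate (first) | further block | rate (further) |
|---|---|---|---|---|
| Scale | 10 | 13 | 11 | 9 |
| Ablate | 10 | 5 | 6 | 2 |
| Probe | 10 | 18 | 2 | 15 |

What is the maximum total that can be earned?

Rank every tier by rate: Probe/tier1 18 > Probe/tier2 15 > Scale/tier1 13 > Scale/tier2 9 > Ablate/tier1 5 > Ablate/tier2 2.
Probe/tier1 (18): +10 → 9 left.
Fill Probe tier2 block (2 at 15) → 7 left.
Scale/tier1: +7 of 10 at 13; pool empty.
Total = 18×10 + 15×2 + 13×7 = 301.

301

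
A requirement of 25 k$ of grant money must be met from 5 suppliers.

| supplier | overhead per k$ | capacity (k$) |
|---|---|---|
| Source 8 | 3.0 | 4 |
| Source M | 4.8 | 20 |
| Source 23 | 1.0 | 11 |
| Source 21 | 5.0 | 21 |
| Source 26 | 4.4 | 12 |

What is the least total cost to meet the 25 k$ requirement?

67

Use suppliers in increasing cost order.
Source 23 (1.0): use full 11 — 14 k$ to go.
Source 8 (3.0): use full 4 — 10 k$ to go.
Source 26 at 4.4: take 10 of its 12 — requirement met.
Source M, Source 21: unused.
Cost = 11×1.0 + 4×3.0 + 10×4.4 = 67.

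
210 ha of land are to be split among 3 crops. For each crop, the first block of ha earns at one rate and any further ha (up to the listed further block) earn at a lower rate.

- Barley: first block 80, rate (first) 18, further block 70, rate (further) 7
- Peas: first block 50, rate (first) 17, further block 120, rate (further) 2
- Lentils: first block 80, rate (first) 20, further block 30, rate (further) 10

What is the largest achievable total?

3890

Order all 6 blocks by rate: Lentils/tier1 20 > Barley/tier1 18 > Peas/tier1 17 > Lentils/tier2 10 > Barley/tier2 7 > Peas/tier2 2.
Lentils tier1 at 20: fill all 80 — 130 left.
Fill Barley tier1 block (80 at 18) — 50 left.
Peas/tier1 (17): +50 — 0 left.
Total = 20×80 + 18×80 + 17×50 = 3890.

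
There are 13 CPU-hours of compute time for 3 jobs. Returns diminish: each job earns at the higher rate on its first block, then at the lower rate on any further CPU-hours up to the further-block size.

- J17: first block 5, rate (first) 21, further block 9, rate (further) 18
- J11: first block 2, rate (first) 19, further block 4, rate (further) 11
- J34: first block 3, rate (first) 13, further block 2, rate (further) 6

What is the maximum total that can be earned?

251

Rank every tier by rate: J17/first 21 > J11/first 19 > J17/second 18 > J34/first 13 > J11/second 11 > J34/second 6.
J17 first at 21: fill all 5 → 8 left.
J11/first (19): +2 → 6 left.
J17/second: +6 of 9 at 18; pool empty.
Total = 21×5 + 19×2 + 18×6 = 251.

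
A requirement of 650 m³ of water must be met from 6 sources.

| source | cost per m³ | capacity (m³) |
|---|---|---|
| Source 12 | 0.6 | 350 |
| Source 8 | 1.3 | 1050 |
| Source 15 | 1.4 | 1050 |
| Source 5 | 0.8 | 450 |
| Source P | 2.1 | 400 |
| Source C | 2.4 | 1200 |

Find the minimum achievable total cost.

Cheapest first:
Source 12 at 0.6: take all 350 m³ — 300 still needed.
Take 300 from Source 5 at 0.8 to finish.
Source 8, Source 15, Source P, Source C: unused.
Cost = 350×0.6 + 300×0.8 = 450.

450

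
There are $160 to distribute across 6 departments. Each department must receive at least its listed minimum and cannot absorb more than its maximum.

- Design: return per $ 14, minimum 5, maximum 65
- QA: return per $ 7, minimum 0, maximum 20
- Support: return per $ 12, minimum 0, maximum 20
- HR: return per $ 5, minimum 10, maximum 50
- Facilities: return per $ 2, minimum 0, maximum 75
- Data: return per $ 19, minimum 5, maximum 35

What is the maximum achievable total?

2055

Meeting every minimum uses 5+0+0+10+0+5 = 20 $, leaving 140.
Highest return per $ first: Data 19 > Design 14 > Support 12 > QA 7 > HR 5 > Facilities 2.
Data takes 30 more to reach its cap of 35 ; 110 left.
Give Design 60 more to hit its cap of 65 ; 50 left.
Give Support 20 more to hit its cap of 20 ; 30 left.
Give QA 20 more to hit its cap of 20 ; 10 left.
HR: +10 (room for 40) → 20. Pool exhausted.
Total = 14×65 + 7×20 + 12×20 + 5×20 + 19×35 = 2055.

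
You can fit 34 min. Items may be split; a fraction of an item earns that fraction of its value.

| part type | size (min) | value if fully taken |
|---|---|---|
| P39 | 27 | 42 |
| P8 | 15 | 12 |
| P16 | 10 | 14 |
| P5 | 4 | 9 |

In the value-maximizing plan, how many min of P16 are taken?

Sort by value density: P5 9/4≈2.25, P39 42/27≈1.56, P16 14/10≈1.4, P8 12/15≈0.8.
P5: take in full, 4 min for value 9 ; 30 left.
All 27 min of P39 fit (value 42) ; 3 remain.
Only 3 min remain; take 3/10 of P16 for value 14×3/10 = 4.2.

3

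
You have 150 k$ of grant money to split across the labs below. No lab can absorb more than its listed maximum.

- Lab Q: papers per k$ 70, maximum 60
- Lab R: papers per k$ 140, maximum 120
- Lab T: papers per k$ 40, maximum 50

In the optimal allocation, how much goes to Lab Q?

30

Rank by papers per k$: Lab R 140 > Lab Q 70 > Lab T 40.
Give Lab R 120 to hit its cap of 120 — 30 left.
Lab Q has room for 60 but only 30 remain, so it gets 30.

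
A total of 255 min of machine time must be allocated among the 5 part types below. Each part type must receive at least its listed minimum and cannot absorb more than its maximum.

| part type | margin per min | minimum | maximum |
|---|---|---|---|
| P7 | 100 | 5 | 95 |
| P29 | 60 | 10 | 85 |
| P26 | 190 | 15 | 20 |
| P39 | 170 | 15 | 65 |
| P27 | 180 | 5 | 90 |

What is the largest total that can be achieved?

Meeting every minimum uses 5+10+15+15+5 = 50 min, leaving 205.
Highest margin per min first: P26 190 > P27 180 > P39 170 > P7 100 > P29 60.
P26 takes 5 more to reach its cap of 20 — 200 left.
P27: +85 to 90 (cap) — 115 left.
Give P39 50 more to hit its cap of 65 — 65 left.
Only 65 left; P7 takes them to reach 70.
Total = 100×70 + 60×10 + 190×20 + 170×65 + 180×90 = 38650.

38650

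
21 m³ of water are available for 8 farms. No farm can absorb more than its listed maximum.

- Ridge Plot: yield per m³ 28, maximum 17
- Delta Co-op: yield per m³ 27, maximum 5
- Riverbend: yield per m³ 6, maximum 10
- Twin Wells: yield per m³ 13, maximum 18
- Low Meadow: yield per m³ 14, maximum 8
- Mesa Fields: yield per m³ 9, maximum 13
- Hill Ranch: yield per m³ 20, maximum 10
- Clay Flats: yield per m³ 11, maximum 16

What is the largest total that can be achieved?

Rank by yield per m³: Ridge Plot 28 > Delta Co-op 27 > Hill Ranch 20 > Low Meadow 14 > Twin Wells 13 > Clay Flats 11 > Mesa Fields 9 > Riverbend 6.
Ridge Plot takes 17 to reach its cap of 17 → 4 left.
Delta Co-op: +4 (room for 5) → 4. Pool exhausted.
Total = 28×17 + 27×4 = 584.

584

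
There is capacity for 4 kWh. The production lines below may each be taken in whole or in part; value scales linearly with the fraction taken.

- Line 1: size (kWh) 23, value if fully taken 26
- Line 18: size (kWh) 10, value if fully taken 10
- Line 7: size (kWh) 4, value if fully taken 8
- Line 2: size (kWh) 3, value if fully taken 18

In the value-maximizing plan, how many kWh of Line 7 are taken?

1

Sort by value density: Line 2 18/3≈6, Line 7 8/4≈2, Line 1 26/23≈1.13, Line 18 10/10≈1.
All 3 kWh of Line 2 fit (value 18) — 1 remain.
1 kWh left: a 1/4 share of Line 7 gives 8×1/4 = 2.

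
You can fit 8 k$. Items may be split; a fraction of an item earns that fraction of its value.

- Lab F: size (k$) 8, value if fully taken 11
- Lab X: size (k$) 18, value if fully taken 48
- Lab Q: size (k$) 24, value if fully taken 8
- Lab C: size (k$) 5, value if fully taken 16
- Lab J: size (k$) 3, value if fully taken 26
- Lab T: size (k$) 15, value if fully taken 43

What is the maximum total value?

Best value per unit of size first: Lab J 26/3≈8.67, Lab C 16/5≈3.2, Lab T 43/15≈2.87, Lab X 48/18≈2.67, Lab F 11/8≈1.38, Lab Q 8/24≈0.333.
Take all of Lab J (3 k$, value 26) — 5 k$ left.
Take all of Lab C (5 k$, value 16) — 0 k$ left.
Total value = 42.

42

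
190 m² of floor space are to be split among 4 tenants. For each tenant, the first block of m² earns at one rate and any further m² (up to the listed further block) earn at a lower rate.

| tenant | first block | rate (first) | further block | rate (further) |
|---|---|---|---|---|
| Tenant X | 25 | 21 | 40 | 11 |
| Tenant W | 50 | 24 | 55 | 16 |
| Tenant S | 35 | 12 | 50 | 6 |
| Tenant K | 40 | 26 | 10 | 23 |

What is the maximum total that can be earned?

Treat each block as its own option and order by rate: Tenant K/T1 26 > Tenant W/T1 24 > Tenant K/T2 23 > Tenant X/T1 21 > Tenant W/T2 16 > Tenant S/T1 12 > Tenant X/T2 11 > Tenant S/T2 6.
Tenant K/T1 (26): +40 ; 150 left.
Fill Tenant W T1 block (50 at 24) ; 100 left.
Tenant K T2 at 23: fill all 10 ; 90 left.
Fill Tenant X T1 block (25 at 21) ; 65 left.
Tenant W T2 at 16: fill all 55 ; 10 left.
Tenant S/T1: +10 of 35 at 12; pool empty.
Total = 26×40 + 24×50 + 23×10 + 21×25 + 16×55 + 12×10 = 3995.

3995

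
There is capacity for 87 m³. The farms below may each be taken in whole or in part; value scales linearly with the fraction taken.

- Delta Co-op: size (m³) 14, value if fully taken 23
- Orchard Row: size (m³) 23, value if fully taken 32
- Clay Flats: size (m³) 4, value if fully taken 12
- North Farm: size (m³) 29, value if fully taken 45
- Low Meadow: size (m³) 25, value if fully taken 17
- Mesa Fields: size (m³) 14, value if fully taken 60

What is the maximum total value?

174.04

Rank by value-to-size ratio: Mesa Fields 60/14≈4.29, Clay Flats 12/4≈3, Delta Co-op 23/14≈1.64, North Farm 45/29≈1.55, Orchard Row 32/23≈1.39, Low Meadow 17/25≈0.68.
Take all of Mesa Fields (14 m³, value 60) ; 73 m³ left.
Clay Flats: take in full, 4 m³ for value 12 ; 69 left.
All 14 m³ of Delta Co-op fit (value 23) ; 55 remain.
All 29 m³ of North Farm fit (value 45) ; 26 remain.
Orchard Row: take in full, 23 m³ for value 32 ; 3 left.
Fill the last 3 m³ with part of Low Meadow: 3/25 of it earns 2.04.
Total value = 174.04.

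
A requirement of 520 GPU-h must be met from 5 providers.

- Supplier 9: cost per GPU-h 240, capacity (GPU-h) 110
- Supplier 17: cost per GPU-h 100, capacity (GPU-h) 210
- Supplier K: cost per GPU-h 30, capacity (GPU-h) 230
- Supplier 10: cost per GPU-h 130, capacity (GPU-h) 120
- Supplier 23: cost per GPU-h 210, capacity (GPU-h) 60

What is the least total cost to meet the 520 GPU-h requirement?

38300

Fill from the cheapest provider first.
Take 230 from Supplier K at 30 → need 290 more.
Take 210 from Supplier 17 at 100 → need 80 more.
Take 80 from Supplier 10 at 130 to finish.
Supplier 23, Supplier 9: unused.
Cost = 230×30 + 210×100 + 80×130 = 38300.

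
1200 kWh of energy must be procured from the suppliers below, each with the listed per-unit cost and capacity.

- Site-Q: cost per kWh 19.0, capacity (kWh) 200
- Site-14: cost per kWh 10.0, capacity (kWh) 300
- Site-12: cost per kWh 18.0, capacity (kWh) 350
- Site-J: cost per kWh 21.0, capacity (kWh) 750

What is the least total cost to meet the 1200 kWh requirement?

20450

Use suppliers in increasing cost order.
Take 300 from Site-14 at 10.0 — need 900 more.
Site-12 (18.0): use full 350 — 550 kWh to go.
Take 200 from Site-Q at 19.0 — need 350 more.
Site-J at 21.0: take 350 of its 750 — requirement met.
Cost = 300×10.0 + 350×18.0 + 200×19.0 + 350×21.0 = 20450.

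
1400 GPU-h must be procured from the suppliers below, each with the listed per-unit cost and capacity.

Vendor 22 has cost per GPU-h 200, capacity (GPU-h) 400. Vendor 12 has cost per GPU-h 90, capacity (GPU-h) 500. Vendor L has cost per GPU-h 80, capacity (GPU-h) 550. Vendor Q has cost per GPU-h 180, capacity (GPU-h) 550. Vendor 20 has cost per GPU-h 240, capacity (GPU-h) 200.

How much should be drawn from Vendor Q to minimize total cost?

350

Use suppliers in increasing cost order.
Vendor L at 80: take all 550 GPU-h ; 850 still needed.
Vendor 12 (90): use full 500 ; 350 GPU-h to go.
Take 350 from Vendor Q at 180 to finish.
Vendor 22, Vendor 20: unused.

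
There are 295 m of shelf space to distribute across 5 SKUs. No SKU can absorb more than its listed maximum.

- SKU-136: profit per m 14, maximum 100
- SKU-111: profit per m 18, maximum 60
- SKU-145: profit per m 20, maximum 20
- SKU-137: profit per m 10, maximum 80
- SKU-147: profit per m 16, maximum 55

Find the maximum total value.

4360

Highest profit per m first: SKU-145 20 > SKU-111 18 > SKU-147 16 > SKU-136 14 > SKU-137 10.
SKU-145 takes 20 to reach its cap of 20 — 275 left.
SKU-111: +60 to 60 (cap) — 215 left.
Give SKU-147 55 to hit its cap of 55 — 160 left.
SKU-136 takes 100 to reach its cap of 100 — 60 left.
SKU-137: +60 (room for 80) → 60. Pool exhausted.
Total = 14×100 + 18×60 + 20×20 + 10×60 + 16×55 = 4360.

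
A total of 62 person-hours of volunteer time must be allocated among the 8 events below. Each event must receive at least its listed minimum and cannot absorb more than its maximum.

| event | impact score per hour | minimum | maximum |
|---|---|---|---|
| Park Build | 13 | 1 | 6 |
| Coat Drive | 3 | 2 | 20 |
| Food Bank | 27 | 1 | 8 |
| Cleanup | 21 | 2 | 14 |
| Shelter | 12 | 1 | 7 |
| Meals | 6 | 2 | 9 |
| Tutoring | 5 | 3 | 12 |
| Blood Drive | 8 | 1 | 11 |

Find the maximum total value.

Meeting every minimum uses 1+2+1+2+1+2+3+1 = 13 person-hours, leaving 49.
Highest impact score per hour first: Food Bank 27 > Cleanup 21 > Park Build 13 > Shelter 12 > Blood Drive 8 > Meals 6 > Tutoring 5 > Coat Drive 3.
Food Bank takes 7 more to reach its cap of 8 — 42 left.
Cleanup: +12 to 14 (cap) — 30 left.
Give Park Build 5 more to hit its cap of 6 — 25 left.
Give Shelter 6 more to hit its cap of 7 — 19 left.
Blood Drive: +10 to 11 (cap) — 9 left.
Meals takes 7 more to reach its cap of 9 — 2 left.
Tutoring has room for 9 more but only 2 remain, so it gets 5.
Total = 13×6 + 3×2 + 27×8 + 21×14 + 12×7 + 6×9 + 5×5 + 8×11 = 845.

845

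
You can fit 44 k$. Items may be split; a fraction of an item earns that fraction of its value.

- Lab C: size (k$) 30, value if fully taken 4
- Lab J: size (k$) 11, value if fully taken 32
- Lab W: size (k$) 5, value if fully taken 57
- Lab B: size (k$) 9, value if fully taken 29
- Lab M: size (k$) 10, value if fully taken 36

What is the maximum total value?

155.2

Rank by value-to-size ratio: Lab W 57/5≈11.4, Lab M 36/10≈3.6, Lab B 29/9≈3.22, Lab J 32/11≈2.91, Lab C 4/30≈0.133.
Lab W: take in full, 5 k$ for value 57 — 39 left.
All 10 k$ of Lab M fit (value 36) — 29 remain.
Lab B: take in full, 9 k$ for value 29 — 20 left.
All 11 k$ of Lab J fit (value 32) — 9 remain.
9 k$ left: a 9/30 share of Lab C gives 4×9/30 = 1.2.
Total value = 155.2.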